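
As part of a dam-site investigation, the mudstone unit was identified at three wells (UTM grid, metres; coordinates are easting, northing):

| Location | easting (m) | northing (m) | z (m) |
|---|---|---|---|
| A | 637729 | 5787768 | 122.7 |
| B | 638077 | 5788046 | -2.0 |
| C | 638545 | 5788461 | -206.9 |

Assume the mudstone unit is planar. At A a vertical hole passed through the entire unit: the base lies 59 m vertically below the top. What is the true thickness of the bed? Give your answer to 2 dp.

Two edge vectors: A→B = (348, 278, -124.7), A→C = (816, 693, -329.6).
Normal n = (A→B) × (A→C) = (-5211.7, 12945.6, 14316).
So ∂z/∂easting = −n_x/n_z = 0.36405 and ∂z/∂northing = −n_y/n_z = −0.90427.
|∇z| = √(a²+b²) = 0.97480, so dip δ = arctan(0.97480) = 44.27°.
True thickness = vertical thickness × cos δ = 59 × cos 44.27° = 42.25 m.

42.25 m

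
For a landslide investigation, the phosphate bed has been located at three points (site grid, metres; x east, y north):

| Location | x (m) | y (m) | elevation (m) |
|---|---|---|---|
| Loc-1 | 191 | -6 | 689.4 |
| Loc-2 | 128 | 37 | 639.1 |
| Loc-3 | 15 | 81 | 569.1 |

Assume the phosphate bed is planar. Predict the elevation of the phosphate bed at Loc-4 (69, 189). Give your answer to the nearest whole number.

Two edge vectors: Loc-1→Loc-2 = (-63, 43, -50.3), Loc-1→Loc-3 = (-176, 87, -120.3).
Normal n = (Loc-1→Loc-2) × (Loc-1→Loc-3) = (-796.8, 1273.9, 2087).
So ∂z/∂x = −n_x/n_z = 0.38179 and ∂z/∂y = −n_y/n_z = −0.61040.
Intercept c from Loc-1: 689.4 − 72.92 − 3.66 = 612.82.
At (69, 189): z = 26.3 − 115.4 + 612.82 = 523.8 m.

524 m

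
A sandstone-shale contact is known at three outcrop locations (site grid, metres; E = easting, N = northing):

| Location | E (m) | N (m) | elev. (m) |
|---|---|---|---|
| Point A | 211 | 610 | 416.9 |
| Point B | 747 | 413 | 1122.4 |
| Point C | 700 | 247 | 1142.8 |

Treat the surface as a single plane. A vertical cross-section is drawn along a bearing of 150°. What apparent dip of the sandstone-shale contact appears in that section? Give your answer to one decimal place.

Two edge vectors: Point A→Point B = (536, -197, 705.5), Point A→Point C = (489, -363, 725.9).
Normal n = (Point A→Point B) × (Point A→Point C) = (113094.2, -44092.9, -98235).
So ∂z/∂E = −n_x/n_z = 1.15126 and ∂z/∂N = −n_y/n_z = −0.44885.
Unit vector along 150° is (sin 150°, cos 150°) = (0.5000, -0.8660).
Slope in that direction = a·(0.5000) + b·(-0.8660) = 0.96435.
Apparent dip = arctan|0.96435| = 44.0° (true dip is 51.0°, so apparent ≤ true as expected).

44.0°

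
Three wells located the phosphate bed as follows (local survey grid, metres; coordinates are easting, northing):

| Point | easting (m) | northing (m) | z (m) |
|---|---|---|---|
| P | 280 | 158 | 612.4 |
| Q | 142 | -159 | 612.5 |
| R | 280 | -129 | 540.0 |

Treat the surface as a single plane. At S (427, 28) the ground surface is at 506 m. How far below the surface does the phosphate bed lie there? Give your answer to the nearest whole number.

12 m

Two edge vectors: P→Q = (-138, -317, 0.1), P→R = (0, -287, -72.4).
Normal n = (P→Q) × (P→R) = (22979.5, -9991.2, 39606).
So ∂z/∂easting = −n_x/n_z = −0.58020 and ∂z/∂northing = −n_y/n_z = 0.25226.
Intercept c from P: 612.4 + 162.46 − 39.86 = 735.00.
At (427, 28): z_contact = −247.7 + 7.1 + 735.00 = 494.3 m.
Depth below ground = 506 − 494.3 = 12 m.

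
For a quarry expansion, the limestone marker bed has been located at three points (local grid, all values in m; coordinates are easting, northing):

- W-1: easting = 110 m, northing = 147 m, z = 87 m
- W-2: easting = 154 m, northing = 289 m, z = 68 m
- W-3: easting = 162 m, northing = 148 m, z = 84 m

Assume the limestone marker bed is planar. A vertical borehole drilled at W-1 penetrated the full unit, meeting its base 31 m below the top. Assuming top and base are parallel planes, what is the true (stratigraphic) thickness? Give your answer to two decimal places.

30.74 m

Let the plane be z = a·easting + b·northing + c.
W-2−W-1: 44a + 142b = −19;  W-3−W-1: 52a + 1b = −3.
Solving gives a = −0.05545, b = −0.11662.
|∇z| = √(a²+b²) = 0.12913, so dip δ = arctan(0.12913) = 7.36°.
True thickness = vertical thickness × cos δ = 31 × cos 7.36° = 30.74 m.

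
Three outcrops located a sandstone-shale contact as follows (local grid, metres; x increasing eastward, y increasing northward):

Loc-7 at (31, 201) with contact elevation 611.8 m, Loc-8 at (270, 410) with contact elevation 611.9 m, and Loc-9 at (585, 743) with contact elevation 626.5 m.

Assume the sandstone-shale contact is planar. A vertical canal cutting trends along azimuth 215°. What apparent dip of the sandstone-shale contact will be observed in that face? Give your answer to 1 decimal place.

Two edge vectors: Loc-7→Loc-8 = (239, 209, 0.1), Loc-7→Loc-9 = (554, 542, 14.7).
Normal n = (Loc-7→Loc-8) × (Loc-7→Loc-9) = (3018.1, -3457.9, 13752).
So ∂z/∂x = −n_x/n_z = −0.21947 and ∂z/∂y = −n_y/n_z = 0.25145.
Unit vector along 215° is (sin 215°, cos 215°) = (-0.5736, -0.8192).
Slope in that direction = a·(-0.5736) + b·(-0.8192) = −0.08009.
Apparent dip = arctan|0.08009| = 4.6° (true dip is 18.5°, so apparent ≤ true as expected).

4.6°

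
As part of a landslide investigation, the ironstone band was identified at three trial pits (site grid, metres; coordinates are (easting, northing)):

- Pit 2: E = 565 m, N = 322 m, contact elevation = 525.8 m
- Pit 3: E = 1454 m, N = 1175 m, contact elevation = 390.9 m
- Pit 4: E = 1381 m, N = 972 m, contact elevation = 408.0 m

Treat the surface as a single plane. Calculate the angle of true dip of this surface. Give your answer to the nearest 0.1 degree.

Two edge vectors: Pit 2→Pit 3 = (889, 853, -134.9), Pit 2→Pit 4 = (816, 650, -117.8).
Normal n = (Pit 2→Pit 3) × (Pit 2→Pit 4) = (-12798.4, -5354.2, -118198).
So ∂z/∂E = −n_x/n_z = −0.10828 and ∂z/∂N = −n_y/n_z = −0.04530.
Gradient magnitude |∇z| = √(a² + b²) = √(0.01172 + 0.00205) = 0.11737.
True dip = arctan(0.11737) = 6.7°, dipping toward ENE (azimuth ≈ 067°).

6.7°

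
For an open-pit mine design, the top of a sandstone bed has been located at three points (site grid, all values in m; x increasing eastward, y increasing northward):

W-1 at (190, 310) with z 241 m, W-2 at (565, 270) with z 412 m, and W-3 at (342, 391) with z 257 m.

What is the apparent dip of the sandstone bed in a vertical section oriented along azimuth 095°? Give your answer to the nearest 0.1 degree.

Two edge vectors: W-1→W-2 = (375, -40, 171), W-1→W-3 = (152, 81, 16).
Normal n = (W-1→W-2) × (W-1→W-3) = (-14491, 19992, 36455).
So ∂z/∂x = −n_x/n_z = 0.39750 and ∂z/∂y = −n_y/n_z = −0.54840.
Unit vector along 095° is (sin 95°, cos 95°) = (0.9962, -0.0872).
Slope in that direction = a·(0.9962) + b·(-0.0872) = 0.44379.
Apparent dip = arctan|0.44379| = 23.9° (true dip is 34.1°, so apparent ≤ true as expected).

23.9°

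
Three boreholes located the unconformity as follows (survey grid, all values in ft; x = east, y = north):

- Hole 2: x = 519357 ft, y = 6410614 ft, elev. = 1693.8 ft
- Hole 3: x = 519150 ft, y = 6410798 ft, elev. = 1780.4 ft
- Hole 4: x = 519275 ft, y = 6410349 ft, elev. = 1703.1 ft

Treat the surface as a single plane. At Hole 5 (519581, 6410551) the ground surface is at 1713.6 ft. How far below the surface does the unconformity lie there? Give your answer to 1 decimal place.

Let the plane be z = a·x + b·y + c.
Hole 3−Hole 2: −207a + 184b = 86.6;  Hole 4−Hole 2: −82a − 265b = 9.3.
Solving gives a = −0.352575669, b = 0.074004547.
Then c = 1693.8 − a·519357 − b·6410614 = −289608.14.
At (519581, 6410551): z_contact = −183191.62 + 474409.92 − 289608.14 = 1610.16 ft.
Depth below ground = 1713.6 − 1610.16 = 103.4 ft.

103.4 ft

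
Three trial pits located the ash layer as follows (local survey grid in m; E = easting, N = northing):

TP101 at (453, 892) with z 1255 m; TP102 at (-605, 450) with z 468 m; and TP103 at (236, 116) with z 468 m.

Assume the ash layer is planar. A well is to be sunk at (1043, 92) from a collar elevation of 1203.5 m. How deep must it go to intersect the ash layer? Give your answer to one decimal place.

464.9 m

Two edge vectors: TP101→TP102 = (-1058, -442, -787), TP101→TP103 = (-217, -776, -787).
Normal n = (TP101→TP102) × (TP101→TP103) = (-262858, -661867, 725094).
So ∂z/∂E = −n_x/n_z = 0.362516 and ∂z/∂N = −n_y/n_z = 0.912802.
Intercept c from TP101: 1255 − 164.22 − 814.22 = 276.56.
At (1043, 92): z_contact = 378.10 + 83.98 + 276.56 = 738.64 m.
Depth below ground = 1203.5 − 738.64 = 464.9 m.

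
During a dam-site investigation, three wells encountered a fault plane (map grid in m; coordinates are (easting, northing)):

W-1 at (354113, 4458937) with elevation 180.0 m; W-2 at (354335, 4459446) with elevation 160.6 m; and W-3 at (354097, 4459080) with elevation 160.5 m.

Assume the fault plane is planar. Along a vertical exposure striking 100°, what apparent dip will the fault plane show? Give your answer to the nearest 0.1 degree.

11.1°

Two edge vectors: W-1→W-2 = (222, 509, -19.4), W-1→W-3 = (-16, 143, -19.5).
Normal n = (W-1→W-2) × (W-1→W-3) = (-7151.3, 4639.4, 39890).
So ∂z/∂E = −n_x/n_z = 0.17928 and ∂z/∂N = −n_y/n_z = −0.11630.
Unit vector along 100° is (sin 100°, cos 100°) = (0.9848, -0.1736).
Slope in that direction = a·(0.9848) + b·(-0.1736) = 0.19675.
Apparent dip = arctan|0.19675| = 11.1° (true dip is 12.1°, so apparent ≤ true as expected).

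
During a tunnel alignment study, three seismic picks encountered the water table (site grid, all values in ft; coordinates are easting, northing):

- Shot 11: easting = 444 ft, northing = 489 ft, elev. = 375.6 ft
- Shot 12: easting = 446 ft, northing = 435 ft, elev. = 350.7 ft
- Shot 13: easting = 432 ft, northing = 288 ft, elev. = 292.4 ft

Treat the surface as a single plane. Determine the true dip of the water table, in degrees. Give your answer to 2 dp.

33.38°

Let the plane be z = a·easting + b·northing + c.
Shot 12−Shot 11: 2a − 54b = −24.9;  Shot 13−Shot 11: −12a − 201b = −83.2.
Solving gives a = −0.48771, b = 0.44305.
Gradient magnitude |∇z| = √(a² + b²) = √(0.23787 + 0.19629) = 0.65891.
True dip = arctan(0.65891) = 33.38°, dipping toward SE (azimuth ≈ 132°).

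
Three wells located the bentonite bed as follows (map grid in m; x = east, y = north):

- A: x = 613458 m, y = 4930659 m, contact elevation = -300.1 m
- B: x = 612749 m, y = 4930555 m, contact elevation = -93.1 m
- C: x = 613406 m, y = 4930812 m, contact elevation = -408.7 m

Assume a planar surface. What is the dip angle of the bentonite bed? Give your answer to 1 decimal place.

Two edge vectors: A→B = (-709, -104, 207), A→C = (-52, 153, -108.6).
Normal n = (A→B) × (A→C) = (-20376.6, -87761.4, -113885).
So ∂z/∂x = −n_x/n_z = −0.17892 and ∂z/∂y = −n_y/n_z = −0.77061.
Gradient magnitude |∇z| = √(a² + b²) = √(0.03201 + 0.59385) = 0.79111.
True dip = arctan(0.79111) = 38.3°, dipping toward NNE (azimuth ≈ 013°).

38.3°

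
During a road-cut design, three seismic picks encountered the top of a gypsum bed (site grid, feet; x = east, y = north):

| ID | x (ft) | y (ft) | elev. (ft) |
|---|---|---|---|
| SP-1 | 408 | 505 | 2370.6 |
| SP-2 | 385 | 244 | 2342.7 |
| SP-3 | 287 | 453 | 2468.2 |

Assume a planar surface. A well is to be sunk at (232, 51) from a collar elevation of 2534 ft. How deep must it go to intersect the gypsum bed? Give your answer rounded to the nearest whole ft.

91 ft

Two edge vectors: SP-1→SP-2 = (-23, -261, -27.9), SP-1→SP-3 = (-121, -52, 97.6).
Normal n = (SP-1→SP-2) × (SP-1→SP-3) = (-26924.4, 5620.7, -30385).
So ∂z/∂x = −n_x/n_z = −0.88611 and ∂z/∂y = −n_y/n_z = 0.18498.
Intercept c from SP-1: 2370.6 + 361.53 − 93.42 = 2638.72.
At (232, 51): z_contact = −205.6 + 9.4 + 2638.72 = 2442.6 ft.
Depth below ground = 2534 − 2442.6 = 91 ft.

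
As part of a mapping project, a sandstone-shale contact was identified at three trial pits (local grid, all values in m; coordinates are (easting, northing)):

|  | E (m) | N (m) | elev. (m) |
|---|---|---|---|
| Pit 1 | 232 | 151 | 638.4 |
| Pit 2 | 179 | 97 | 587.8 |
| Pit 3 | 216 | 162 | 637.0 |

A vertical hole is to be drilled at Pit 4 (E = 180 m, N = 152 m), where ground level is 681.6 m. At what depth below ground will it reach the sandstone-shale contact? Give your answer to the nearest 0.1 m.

Let the plane be z = a·E + b·N + c.
Pit 2−Pit 1: −53a − 54b = −50.6;  Pit 3−Pit 1: −16a + 11b = −1.4.
Solving gives a = 0.43690, b = 0.50822.
Then c = 638.4 − a·232 − b·151 = 460.30.
At (180, 152): z_contact = 78.64 + 77.25 + 460.30 = 616.19 m.
Depth below ground = 681.6 − 616.19 = 65.4 m.

65.4 m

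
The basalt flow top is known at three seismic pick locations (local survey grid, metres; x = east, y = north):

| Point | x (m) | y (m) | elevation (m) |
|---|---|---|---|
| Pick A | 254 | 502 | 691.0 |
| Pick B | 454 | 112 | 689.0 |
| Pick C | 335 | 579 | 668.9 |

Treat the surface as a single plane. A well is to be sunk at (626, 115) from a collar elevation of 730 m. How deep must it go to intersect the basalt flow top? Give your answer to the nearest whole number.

Let the plane be z = a·x + b·y + c.
Pick B−Pick A: 200a − 390b = −2;  Pick C−Pick A: 81a + 77b = −22.1.
Solving gives a = −0.18670, b = −0.09062.
Then c = 691 − a·254 − b·502 = 783.91.
At (626, 115): z_contact = −116.9 − 10.4 + 783.91 = 656.6 m.
Depth below ground = 730 − 656.6 = 73 m.

73 m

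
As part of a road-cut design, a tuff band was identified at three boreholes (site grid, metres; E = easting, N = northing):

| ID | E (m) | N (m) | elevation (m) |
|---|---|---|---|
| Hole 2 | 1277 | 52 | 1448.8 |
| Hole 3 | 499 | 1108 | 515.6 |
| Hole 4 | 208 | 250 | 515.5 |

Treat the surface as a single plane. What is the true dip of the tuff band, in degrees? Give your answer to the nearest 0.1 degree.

40.9°

Two edge vectors: Hole 2→Hole 3 = (-778, 1056, -933.2), Hole 2→Hole 4 = (-1069, 198, -933.3).
Normal n = (Hole 2→Hole 3) × (Hole 2→Hole 4) = (-800791.2, 271483.4, 974820).
So ∂z/∂E = −n_x/n_z = 0.82148 and ∂z/∂N = −n_y/n_z = −0.27850.
Gradient magnitude |∇z| = √(a² + b²) = √(0.67482 + 0.07756) = 0.86740.
True dip = arctan(0.86740) = 40.9°, dipping toward WNW (azimuth ≈ 289°).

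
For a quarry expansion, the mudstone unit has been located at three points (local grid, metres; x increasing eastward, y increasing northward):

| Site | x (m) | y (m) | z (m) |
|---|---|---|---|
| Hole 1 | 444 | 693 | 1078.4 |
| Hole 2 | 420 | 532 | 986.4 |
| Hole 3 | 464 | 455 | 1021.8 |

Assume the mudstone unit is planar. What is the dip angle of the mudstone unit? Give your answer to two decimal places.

Two edge vectors: Hole 1→Hole 2 = (-24, -161, -92), Hole 1→Hole 3 = (20, -238, -56.6).
Normal n = (Hole 1→Hole 2) × (Hole 1→Hole 3) = (-12783.4, -3198.4, 8932).
So ∂z/∂x = −n_x/n_z = 1.43119 and ∂z/∂y = −n_y/n_z = 0.35808.
Gradient magnitude |∇z| = √(a² + b²) = √(2.04831 + 0.12822) = 1.47531.
True dip = arctan(1.47531) = 55.87°, dipping toward WSW (azimuth ≈ 256°).

55.87°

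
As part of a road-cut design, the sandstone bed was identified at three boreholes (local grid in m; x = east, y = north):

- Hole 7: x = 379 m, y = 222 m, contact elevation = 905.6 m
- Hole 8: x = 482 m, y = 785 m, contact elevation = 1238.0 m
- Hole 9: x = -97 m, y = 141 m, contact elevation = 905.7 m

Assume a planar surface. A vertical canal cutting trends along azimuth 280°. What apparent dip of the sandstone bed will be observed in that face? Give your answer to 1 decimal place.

Two edge vectors: Hole 7→Hole 8 = (103, 563, 332.4), Hole 7→Hole 9 = (-476, -81, 0.1).
Normal n = (Hole 7→Hole 8) × (Hole 7→Hole 9) = (26980.7, -158232.7, 259645).
So ∂z/∂x = −n_x/n_z = −0.10391 and ∂z/∂y = −n_y/n_z = 0.60942.
Unit vector along 280° is (sin 280°, cos 280°) = (-0.9848, 0.1736).
Slope in that direction = a·(-0.9848) + b·(0.1736) = 0.20816.
Apparent dip = arctan|0.20816| = 11.8° (true dip is 31.7°, so apparent ≤ true as expected).

11.8°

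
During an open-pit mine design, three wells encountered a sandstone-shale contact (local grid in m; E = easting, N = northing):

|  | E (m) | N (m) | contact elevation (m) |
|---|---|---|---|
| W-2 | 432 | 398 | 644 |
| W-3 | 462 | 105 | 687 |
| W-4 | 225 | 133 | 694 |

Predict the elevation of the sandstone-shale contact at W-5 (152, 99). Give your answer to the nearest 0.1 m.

Let the plane be z = a·E + b·N + c.
W-3−W-2: 30a − 293b = 43;  W-4−W-2: −207a − 265b = 50.
Solving gives a = −0.04745, b = −0.15162.
Then c = 644 − a·432 − b·398 = 724.84.
At (152, 99): z = −7.2 − 15.0 + 724.84 = 702.6 m.

702.6 m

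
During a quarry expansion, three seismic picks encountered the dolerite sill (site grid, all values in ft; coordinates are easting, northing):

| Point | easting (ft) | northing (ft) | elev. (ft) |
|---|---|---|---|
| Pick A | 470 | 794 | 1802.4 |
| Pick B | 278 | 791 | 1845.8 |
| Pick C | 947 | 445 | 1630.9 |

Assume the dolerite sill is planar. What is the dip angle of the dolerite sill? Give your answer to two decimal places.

Two edge vectors: Pick A→Pick B = (-192, -3, 43.4), Pick A→Pick C = (477, -349, -171.5).
Normal n = (Pick A→Pick B) × (Pick A→Pick C) = (15661.1, -12226.2, 68439).
So ∂z/∂easting = −n_x/n_z = −0.22883 and ∂z/∂northing = −n_y/n_z = 0.17864.
Gradient magnitude |∇z| = √(a² + b²) = √(0.05236 + 0.03191) = 0.29031.
True dip = arctan(0.29031) = 16.19°, dipping toward SE (azimuth ≈ 128°).

16.19°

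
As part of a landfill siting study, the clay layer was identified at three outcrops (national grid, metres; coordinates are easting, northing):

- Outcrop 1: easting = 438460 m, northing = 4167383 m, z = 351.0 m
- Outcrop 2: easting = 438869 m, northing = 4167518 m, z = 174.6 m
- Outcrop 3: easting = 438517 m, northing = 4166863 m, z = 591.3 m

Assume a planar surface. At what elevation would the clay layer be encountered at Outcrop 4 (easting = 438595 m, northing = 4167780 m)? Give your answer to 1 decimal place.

119.5 m

Let the plane be z = a·easting + b·northing + c.
Outcrop 2−Outcrop 1: 409a + 135b = −176.4;  Outcrop 3−Outcrop 1: 57a − 520b = 240.3.
Solving gives a = −0.269030062, b = −0.491605218.
Then c = 351 − a·438460 − b·4167383 = 2167017.15.
At (438595, 4167780): z = −117995.2 − 2048902.4 + 2167017.15 = 119.5 m.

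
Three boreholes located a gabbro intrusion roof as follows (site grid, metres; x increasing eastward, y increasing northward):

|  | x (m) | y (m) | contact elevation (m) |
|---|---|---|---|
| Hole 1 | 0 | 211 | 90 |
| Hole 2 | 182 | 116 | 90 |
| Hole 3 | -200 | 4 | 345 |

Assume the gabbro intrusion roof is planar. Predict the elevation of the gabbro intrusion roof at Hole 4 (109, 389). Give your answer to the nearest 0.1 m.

-102.4 m

Two edge vectors: Hole 1→Hole 2 = (182, -95, 0), Hole 1→Hole 3 = (-200, -207, 255).
Normal n = (Hole 1→Hole 2) × (Hole 1→Hole 3) = (-24225, -46410, -56674).
So ∂z/∂x = −n_x/n_z = −0.42744 and ∂z/∂y = −n_y/n_z = −0.81889.
Intercept c from Hole 1: 90 + 0.00 + 172.79 = 262.79.
At (109, 389): z = −46.6 − 318.5 + 262.79 = -102.4 m.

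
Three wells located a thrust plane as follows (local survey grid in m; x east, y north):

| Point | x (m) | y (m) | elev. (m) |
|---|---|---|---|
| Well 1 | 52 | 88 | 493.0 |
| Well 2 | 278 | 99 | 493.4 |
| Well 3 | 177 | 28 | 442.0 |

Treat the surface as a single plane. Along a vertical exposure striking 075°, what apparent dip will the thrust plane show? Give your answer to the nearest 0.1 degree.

Two edge vectors: Well 1→Well 2 = (226, 11, 0.4), Well 1→Well 3 = (125, -60, -51).
Normal n = (Well 1→Well 2) × (Well 1→Well 3) = (-537, 11576, -14935).
So ∂z/∂x = −n_x/n_z = −0.03596 and ∂z/∂y = −n_y/n_z = 0.77509.
Unit vector along 075° is (sin 75°, cos 75°) = (0.9659, 0.2588).
Slope in that direction = a·(0.9659) + b·(0.2588) = 0.16588.
Apparent dip = arctan|0.16588| = 9.4° (true dip is 37.8°, so apparent ≤ true as expected).

9.4°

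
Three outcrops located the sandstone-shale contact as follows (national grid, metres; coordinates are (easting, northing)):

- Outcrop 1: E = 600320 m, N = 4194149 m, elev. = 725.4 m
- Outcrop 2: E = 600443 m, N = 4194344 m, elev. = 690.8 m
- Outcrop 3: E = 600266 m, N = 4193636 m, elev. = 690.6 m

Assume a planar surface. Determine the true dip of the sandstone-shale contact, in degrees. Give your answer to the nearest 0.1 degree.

Two edge vectors: Outcrop 1→Outcrop 2 = (123, 195, -34.6), Outcrop 1→Outcrop 3 = (-54, -513, -34.8).
Normal n = (Outcrop 1→Outcrop 2) × (Outcrop 1→Outcrop 3) = (-24535.8, 6148.8, -52569).
So ∂z/∂E = −n_x/n_z = −0.46674 and ∂z/∂N = −n_y/n_z = 0.11697.
Gradient magnitude |∇z| = √(a² + b²) = √(0.21784 + 0.01368) = 0.48117.
True dip = arctan(0.48117) = 25.7°, dipping toward ESE (azimuth ≈ 104°).

25.7°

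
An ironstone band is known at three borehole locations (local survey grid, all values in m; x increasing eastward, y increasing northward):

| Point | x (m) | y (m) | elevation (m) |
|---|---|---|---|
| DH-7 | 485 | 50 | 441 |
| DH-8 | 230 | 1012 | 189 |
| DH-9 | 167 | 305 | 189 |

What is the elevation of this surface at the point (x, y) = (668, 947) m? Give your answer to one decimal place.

517.2 m

Let the plane be z = a·x + b·y + c.
DH-8−DH-7: −255a + 962b = −252;  DH-9−DH-7: −318a + 255b = −252.
Solving gives a = 0.739604, b = −0.065905.
Then c = 441 − a·485 − b·50 = 85.59.
At (668, 947): z = 494.1 − 62.4 + 85.59 = 517.2 m.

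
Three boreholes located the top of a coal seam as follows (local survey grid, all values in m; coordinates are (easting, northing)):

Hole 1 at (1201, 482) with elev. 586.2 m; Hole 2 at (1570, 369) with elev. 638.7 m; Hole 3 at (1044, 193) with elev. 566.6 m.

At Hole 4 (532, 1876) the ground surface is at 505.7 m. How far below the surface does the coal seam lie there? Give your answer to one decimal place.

Let the plane be z = a·E + b·N + c.
Hole 2−Hole 1: 369a − 113b = 52.5;  Hole 3−Hole 1: −157a − 289b = −19.6.
Solving gives a = 0.139790, b = −0.008121.
Then c = 586.2 − a·1201 − b·482 = 422.23.
At (532, 1876): z_contact = 74.37 − 15.23 + 422.23 = 481.36 m.
Depth below ground = 505.7 − 481.36 = 24.3 m.

24.3 m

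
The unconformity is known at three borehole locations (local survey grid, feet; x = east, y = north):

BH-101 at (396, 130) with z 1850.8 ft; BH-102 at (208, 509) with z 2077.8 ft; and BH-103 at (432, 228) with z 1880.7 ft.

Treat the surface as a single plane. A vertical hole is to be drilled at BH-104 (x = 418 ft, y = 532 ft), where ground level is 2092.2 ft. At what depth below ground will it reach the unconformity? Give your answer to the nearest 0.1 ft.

Two edge vectors: BH-101→BH-102 = (-188, 379, 227), BH-101→BH-103 = (36, 98, 29.9).
Normal n = (BH-101→BH-102) × (BH-101→BH-103) = (-10913.9, 13793.2, -32068).
So ∂z/∂x = −n_x/n_z = −0.34034 and ∂z/∂y = −n_y/n_z = 0.43012.
Intercept c from BH-101: 1850.8 + 134.77 − 55.92 = 1929.66.
At (418, 532): z_contact = −142.26 + 228.83 + 1929.66 = 2016.22 ft.
Depth below ground = 2092.2 − 2016.22 = 76.0 ft.

76.0 ft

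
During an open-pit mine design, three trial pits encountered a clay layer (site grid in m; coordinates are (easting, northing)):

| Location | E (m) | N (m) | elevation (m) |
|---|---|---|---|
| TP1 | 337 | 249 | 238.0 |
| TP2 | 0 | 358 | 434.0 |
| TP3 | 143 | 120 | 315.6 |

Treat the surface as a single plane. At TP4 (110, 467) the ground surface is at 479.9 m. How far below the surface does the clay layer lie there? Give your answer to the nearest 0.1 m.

Let the plane be z = a·E + b·N + c.
TP2−TP1: −337a + 109b = 196;  TP3−TP1: −194a − 129b = 77.6.
Solving gives a = −0.52217, b = 0.18374.
Then c = 238 − a·337 − b·249 = 368.22.
At (110, 467): z_contact = −57.44 + 85.80 + 368.22 = 396.59 m.
Depth below ground = 479.9 − 396.59 = 83.3 m.

83.3 m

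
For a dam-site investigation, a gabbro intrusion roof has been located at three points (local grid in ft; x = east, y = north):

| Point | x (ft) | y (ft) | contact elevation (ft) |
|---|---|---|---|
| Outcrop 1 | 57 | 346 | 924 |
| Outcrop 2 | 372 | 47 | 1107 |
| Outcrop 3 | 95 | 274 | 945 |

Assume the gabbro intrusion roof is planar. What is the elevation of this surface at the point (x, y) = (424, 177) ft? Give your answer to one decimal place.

1142.6 ft

Two edge vectors: Outcrop 1→Outcrop 2 = (315, -299, 183), Outcrop 1→Outcrop 3 = (38, -72, 21).
Normal n = (Outcrop 1→Outcrop 2) × (Outcrop 1→Outcrop 3) = (6897, 339, -11318).
So ∂z/∂x = −n_x/n_z = 0.60938 and ∂z/∂y = −n_y/n_z = 0.02995.
Intercept c from Outcrop 1: 924 − 34.73 − 10.36 = 878.90.
At (424, 177): z = 258.4 + 5.3 + 878.90 = 1142.6 ft.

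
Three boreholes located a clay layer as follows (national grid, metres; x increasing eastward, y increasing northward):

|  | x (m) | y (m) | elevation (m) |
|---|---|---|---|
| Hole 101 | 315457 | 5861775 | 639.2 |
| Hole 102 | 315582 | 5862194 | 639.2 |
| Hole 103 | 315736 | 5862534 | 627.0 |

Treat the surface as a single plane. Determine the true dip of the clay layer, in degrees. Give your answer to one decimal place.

Two edge vectors: Hole 101→Hole 102 = (125, 419, 0), Hole 101→Hole 103 = (279, 759, -12.2).
Normal n = (Hole 101→Hole 102) × (Hole 101→Hole 103) = (-5111.8, 1525, -22026).
So ∂z/∂x = −n_x/n_z = −0.23208 and ∂z/∂y = −n_y/n_z = 0.06924.
Gradient magnitude |∇z| = √(a² + b²) = √(0.05386 + 0.00479) = 0.24219.
True dip = arctan(0.24219) = 13.6°, dipping toward ESE (azimuth ≈ 107°).

13.6°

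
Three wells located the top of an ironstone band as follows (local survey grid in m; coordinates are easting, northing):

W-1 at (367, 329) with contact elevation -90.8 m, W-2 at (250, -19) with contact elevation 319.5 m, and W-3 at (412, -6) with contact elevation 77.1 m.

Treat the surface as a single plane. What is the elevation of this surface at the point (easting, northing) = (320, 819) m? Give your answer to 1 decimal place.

-363.5 m

Two edge vectors: W-1→W-2 = (-117, -348, 410.3), W-1→W-3 = (45, -335, 167.9).
Normal n = (W-1→W-2) × (W-1→W-3) = (79021.3, 38107.8, 54855).
So ∂z/∂easting = −n_x/n_z = −1.44055 and ∂z/∂northing = −n_y/n_z = −0.69470.
Intercept c from W-1: -90.8 + 528.68 + 228.56 = 666.44.
At (320, 819): z = −461.0 − 569.0 + 666.44 = -363.5 m.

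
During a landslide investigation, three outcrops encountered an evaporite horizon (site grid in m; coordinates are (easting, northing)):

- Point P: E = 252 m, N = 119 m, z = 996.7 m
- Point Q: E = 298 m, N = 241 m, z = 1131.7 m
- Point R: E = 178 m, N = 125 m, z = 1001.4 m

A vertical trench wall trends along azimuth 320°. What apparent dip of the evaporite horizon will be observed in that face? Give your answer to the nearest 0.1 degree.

Let the plane be z = a·E + b·N + c.
Point Q−Point P: 46a + 122b = 135;  Point R−Point P: −74a + 6b = 4.7.
Solving gives a = 0.02543, b = 1.09697.
Unit vector along 320° is (sin 320°, cos 320°) = (-0.6428, 0.7660).
Slope in that direction = a·(-0.6428) + b·(0.7660) = 0.82398.
Apparent dip = arctan|0.82398| = 39.5° (true dip is 47.7°, so apparent ≤ true as expected).

39.5°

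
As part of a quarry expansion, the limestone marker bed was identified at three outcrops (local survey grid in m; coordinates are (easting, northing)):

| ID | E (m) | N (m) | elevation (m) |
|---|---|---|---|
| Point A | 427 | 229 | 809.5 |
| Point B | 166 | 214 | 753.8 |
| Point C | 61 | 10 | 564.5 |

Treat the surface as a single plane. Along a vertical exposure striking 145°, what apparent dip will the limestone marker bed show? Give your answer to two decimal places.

Two edge vectors: Point A→Point B = (-261, -15, -55.7), Point A→Point C = (-366, -219, -245).
Normal n = (Point A→Point B) × (Point A→Point C) = (-8523.3, -43558.8, 51669).
So ∂z/∂E = −n_x/n_z = 0.16496 and ∂z/∂N = −n_y/n_z = 0.84304.
Unit vector along 145° is (sin 145°, cos 145°) = (0.5736, -0.8192).
Slope in that direction = a·(0.5736) + b·(-0.8192) = −0.59596.
Apparent dip = arctan|0.59596| = 30.79° (true dip is 40.7°, so apparent ≤ true as expected).

30.79°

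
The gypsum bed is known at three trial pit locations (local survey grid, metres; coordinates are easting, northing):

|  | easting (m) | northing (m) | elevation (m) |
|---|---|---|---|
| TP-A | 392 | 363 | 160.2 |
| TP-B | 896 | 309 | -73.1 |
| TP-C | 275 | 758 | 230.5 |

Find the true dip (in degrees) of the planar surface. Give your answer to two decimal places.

Let the plane be z = a·easting + b·northing + c.
TP-B−TP-A: 504a − 54b = −233.3;  TP-C−TP-A: −117a + 395b = 70.3.
Solving gives a = −0.45838, b = 0.04220.
Gradient magnitude |∇z| = √(a² + b²) = √(0.21011 + 0.00178) = 0.46031.
True dip = arctan(0.46031) = 24.72°, dipping toward E (azimuth ≈ 095°).

24.72°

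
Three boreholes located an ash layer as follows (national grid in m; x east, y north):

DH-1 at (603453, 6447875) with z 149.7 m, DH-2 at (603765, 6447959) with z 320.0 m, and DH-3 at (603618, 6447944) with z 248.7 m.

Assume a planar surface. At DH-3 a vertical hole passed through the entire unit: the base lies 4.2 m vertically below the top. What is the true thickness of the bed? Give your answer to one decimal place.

3.6 m

Let the plane be z = a·x + b·y + c.
DH-2−DH-1: 312a + 84b = 170.3;  DH-3−DH-1: 165a + 69b = 99.
Solving gives a = 0.44793, b = 0.36365.
|∇z| = √(a²+b²) = 0.57696, so dip δ = arctan(0.57696) = 29.98°.
True thickness = vertical thickness × cos δ = 4.2 × cos 29.98° = 3.6 m.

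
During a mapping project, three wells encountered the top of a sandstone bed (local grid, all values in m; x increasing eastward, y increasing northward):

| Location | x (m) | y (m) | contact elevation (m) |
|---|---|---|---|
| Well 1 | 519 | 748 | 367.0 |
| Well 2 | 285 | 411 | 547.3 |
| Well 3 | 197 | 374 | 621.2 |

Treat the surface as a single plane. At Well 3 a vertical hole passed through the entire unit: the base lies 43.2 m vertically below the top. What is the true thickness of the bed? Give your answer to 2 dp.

32.58 m

Two edge vectors: Well 1→Well 2 = (-234, -337, 180.3), Well 1→Well 3 = (-322, -374, 254.2).
Normal n = (Well 1→Well 2) × (Well 1→Well 3) = (-18233.2, 1426.2, -20998).
So ∂z/∂x = −n_x/n_z = −0.86833 and ∂z/∂y = −n_y/n_z = 0.06792.
|∇z| = √(a²+b²) = 0.87098, so dip δ = arctan(0.87098) = 41.06°.
True thickness = vertical thickness × cos δ = 43.2 × cos 41.06° = 32.58 m.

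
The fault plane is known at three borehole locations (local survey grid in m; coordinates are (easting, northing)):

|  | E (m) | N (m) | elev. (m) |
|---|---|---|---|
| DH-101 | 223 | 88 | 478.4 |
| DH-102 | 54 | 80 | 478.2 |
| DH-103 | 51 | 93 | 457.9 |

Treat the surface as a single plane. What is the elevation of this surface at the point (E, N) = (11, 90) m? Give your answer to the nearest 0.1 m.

459.6 m

Let the plane be z = a·E + b·N + c.
DH-102−DH-101: −169a − 8b = −0.2;  DH-103−DH-101: −172a + 5b = −20.5.
Solving gives a = 0.07429, b = −1.54439.
Then c = 478.4 − a·223 − b·88 = 597.74.
At (11, 90): z = 0.8 − 139.0 + 597.74 = 459.6 m.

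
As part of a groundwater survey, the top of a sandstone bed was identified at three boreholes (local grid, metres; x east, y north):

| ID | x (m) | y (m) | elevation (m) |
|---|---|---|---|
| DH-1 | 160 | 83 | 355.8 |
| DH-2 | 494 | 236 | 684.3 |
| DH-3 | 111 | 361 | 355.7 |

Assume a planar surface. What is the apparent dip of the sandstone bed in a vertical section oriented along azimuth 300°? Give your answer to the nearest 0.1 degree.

Let the plane be z = a·x + b·y + c.
DH-2−DH-1: 334a + 153b = 328.5;  DH-3−DH-1: −49a + 278b = −0.1.
Solving gives a = 0.91021, b = 0.16007.
Unit vector along 300° is (sin 300°, cos 300°) = (-0.8660, 0.5000).
Slope in that direction = a·(-0.8660) + b·(0.5000) = −0.70823.
Apparent dip = arctan|0.70823| = 35.3° (true dip is 42.7°, so apparent ≤ true as expected).

35.3°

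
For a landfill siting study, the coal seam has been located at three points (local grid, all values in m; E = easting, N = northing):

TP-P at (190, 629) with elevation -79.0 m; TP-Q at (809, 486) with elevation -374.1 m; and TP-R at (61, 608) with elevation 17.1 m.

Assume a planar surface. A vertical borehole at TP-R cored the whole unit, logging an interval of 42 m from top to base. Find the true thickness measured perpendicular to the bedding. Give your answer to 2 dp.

Let the plane be z = a·E + b·N + c.
TP-Q−TP-P: 619a − 143b = −295.1;  TP-R−TP-P: −129a − 21b = 96.1.
Solving gives a = −0.63408, b = −0.68110.
|∇z| = √(a²+b²) = 0.93057, so dip δ = arctan(0.93057) = 42.94°.
True thickness = vertical thickness × cos δ = 42 × cos 42.94° = 30.75 m.

30.75 m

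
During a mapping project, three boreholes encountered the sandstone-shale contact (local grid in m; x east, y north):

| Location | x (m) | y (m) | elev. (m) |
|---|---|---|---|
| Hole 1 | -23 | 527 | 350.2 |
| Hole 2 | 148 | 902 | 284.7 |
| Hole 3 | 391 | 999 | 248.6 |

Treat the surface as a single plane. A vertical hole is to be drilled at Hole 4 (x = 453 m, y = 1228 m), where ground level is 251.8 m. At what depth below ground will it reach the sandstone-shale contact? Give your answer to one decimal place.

39.1 m

Two edge vectors: Hole 1→Hole 2 = (171, 375, -65.5), Hole 1→Hole 3 = (414, 472, -101.6).
Normal n = (Hole 1→Hole 2) × (Hole 1→Hole 3) = (-7184, -9743.4, -74538).
So ∂z/∂x = −n_x/n_z = −0.096380 and ∂z/∂y = −n_y/n_z = −0.130717.
Intercept c from Hole 1: 350.2 − 2.22 + 68.89 = 416.87.
At (453, 1228): z_contact = −43.66 − 160.52 + 416.87 = 212.69 m.
Depth below ground = 251.8 − 212.69 = 39.1 m.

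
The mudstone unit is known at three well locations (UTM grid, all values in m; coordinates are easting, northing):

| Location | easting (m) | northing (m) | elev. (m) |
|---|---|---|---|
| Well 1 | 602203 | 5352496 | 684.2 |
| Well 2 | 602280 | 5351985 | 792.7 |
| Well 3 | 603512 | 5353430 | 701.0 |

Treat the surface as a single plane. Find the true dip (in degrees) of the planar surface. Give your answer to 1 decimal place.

Two edge vectors: Well 1→Well 2 = (77, -511, 108.5), Well 1→Well 3 = (1309, 934, 16.8).
Normal n = (Well 1→Well 2) × (Well 1→Well 3) = (-109923.8, 140732.9, 740817).
So ∂z/∂easting = −n_x/n_z = 0.14838 and ∂z/∂northing = −n_y/n_z = −0.18997.
Gradient magnitude |∇z| = √(a² + b²) = √(0.02202 + 0.03609) = 0.24105.
True dip = arctan(0.24105) = 13.6°, dipping toward NW (azimuth ≈ 322°).

13.6°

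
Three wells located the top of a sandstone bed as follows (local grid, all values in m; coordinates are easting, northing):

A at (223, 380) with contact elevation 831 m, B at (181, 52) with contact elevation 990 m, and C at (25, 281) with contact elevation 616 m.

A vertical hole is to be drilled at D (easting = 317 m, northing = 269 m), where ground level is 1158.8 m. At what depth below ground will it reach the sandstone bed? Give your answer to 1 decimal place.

Let the plane be z = a·easting + b·northing + c.
B−A: −42a − 328b = 159;  C−A: −198a − 99b = −215.
Solving gives a = 1.41909, b = −0.66647.
Then c = 831 − a·223 − b·380 = 767.80.
At (317, 269): z_contact = 449.85 − 179.28 + 767.80 = 1038.37 m.
Depth below ground = 1158.8 − 1038.37 = 120.4 m.

120.4 m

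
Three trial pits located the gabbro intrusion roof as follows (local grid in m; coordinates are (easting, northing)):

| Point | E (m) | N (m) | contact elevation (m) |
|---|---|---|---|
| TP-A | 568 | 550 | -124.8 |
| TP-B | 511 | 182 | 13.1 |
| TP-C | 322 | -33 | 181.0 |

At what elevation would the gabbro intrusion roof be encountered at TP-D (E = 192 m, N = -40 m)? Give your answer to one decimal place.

255.9 m

Let the plane be z = a·E + b·N + c.
TP-B−TP-A: −57a − 368b = 137.9;  TP-C−TP-A: −246a − 583b = 305.8.
Solving gives a = −0.56091, b = −0.28785.
Then c = -124.8 − a·568 − b·550 = 352.12.
At (192, -40): z = −107.7 + 11.5 + 352.12 = 255.9 m.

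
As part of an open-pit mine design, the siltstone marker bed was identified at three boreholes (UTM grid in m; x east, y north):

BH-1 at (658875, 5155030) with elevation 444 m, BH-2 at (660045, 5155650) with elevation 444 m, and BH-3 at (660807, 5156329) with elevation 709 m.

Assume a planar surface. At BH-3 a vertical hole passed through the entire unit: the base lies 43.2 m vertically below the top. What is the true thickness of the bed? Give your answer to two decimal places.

29.21 m

Let the plane be z = a·x + b·y + c.
BH-2−BH-1: 1170a + 620b = 0;  BH-3−BH-1: 1932a + 1299b = 265.
Solving gives a = −0.51026, b = 0.96292.
|∇z| = √(a²+b²) = 1.08976, so dip δ = arctan(1.08976) = 47.46°.
True thickness = vertical thickness × cos δ = 43.2 × cos 47.46° = 29.21 m.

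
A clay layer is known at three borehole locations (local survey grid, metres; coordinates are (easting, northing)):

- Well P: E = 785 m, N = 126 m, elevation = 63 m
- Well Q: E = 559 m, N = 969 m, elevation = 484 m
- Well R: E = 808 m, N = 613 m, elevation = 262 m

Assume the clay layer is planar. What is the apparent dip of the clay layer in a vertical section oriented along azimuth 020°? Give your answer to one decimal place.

16.6°

Let the plane be z = a·E + b·N + c.
Well Q−Well P: −226a + 843b = 421;  Well R−Well P: 23a + 487b = 199.
Solving gives a = −0.28791, b = 0.42222.
Unit vector along 020° is (sin 20°, cos 20°) = (0.3420, 0.9397).
Slope in that direction = a·(0.3420) + b·(0.9397) = 0.29829.
Apparent dip = arctan|0.29829| = 16.6° (true dip is 27.1°, so apparent ≤ true as expected).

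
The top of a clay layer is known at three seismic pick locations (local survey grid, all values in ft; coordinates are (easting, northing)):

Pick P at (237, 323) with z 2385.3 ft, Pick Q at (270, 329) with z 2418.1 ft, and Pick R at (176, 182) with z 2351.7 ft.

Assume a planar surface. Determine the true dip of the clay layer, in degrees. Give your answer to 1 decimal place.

46.5°

Two edge vectors: Pick P→Pick Q = (33, 6, 32.8), Pick P→Pick R = (-61, -141, -33.6).
Normal n = (Pick P→Pick Q) × (Pick P→Pick R) = (4423.2, -892, -4287).
So ∂z/∂E = −n_x/n_z = 1.03177 and ∂z/∂N = −n_y/n_z = −0.20807.
Gradient magnitude |∇z| = √(a² + b²) = √(1.06455 + 0.04329) = 1.05254.
True dip = arctan(1.05254) = 46.5°, dipping toward WNW (azimuth ≈ 281°).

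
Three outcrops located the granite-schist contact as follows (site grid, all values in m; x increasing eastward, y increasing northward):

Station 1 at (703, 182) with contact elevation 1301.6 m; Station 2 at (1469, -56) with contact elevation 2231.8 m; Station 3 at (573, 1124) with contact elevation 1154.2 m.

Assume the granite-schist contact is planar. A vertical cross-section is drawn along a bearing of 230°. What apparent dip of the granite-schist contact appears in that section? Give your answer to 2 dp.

Two edge vectors: Station 1→Station 2 = (766, -238, 930.2), Station 1→Station 3 = (-130, 942, -147.4).
Normal n = (Station 1→Station 2) × (Station 1→Station 3) = (-841167.2, -8017.6, 690632).
So ∂z/∂x = −n_x/n_z = 1.21797 and ∂z/∂y = −n_y/n_z = 0.01161.
Unit vector along 230° is (sin 230°, cos 230°) = (-0.7660, -0.6428).
Slope in that direction = a·(-0.7660) + b·(-0.6428) = −0.94048.
Apparent dip = arctan|0.94048| = 43.24° (true dip is 50.6°, so apparent ≤ true as expected).

43.24°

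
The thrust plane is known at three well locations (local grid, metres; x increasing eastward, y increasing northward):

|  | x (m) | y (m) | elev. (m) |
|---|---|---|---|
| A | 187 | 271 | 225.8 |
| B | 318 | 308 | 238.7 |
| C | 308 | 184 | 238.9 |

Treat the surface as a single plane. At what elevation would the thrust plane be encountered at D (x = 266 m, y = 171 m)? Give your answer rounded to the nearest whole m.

235 m

Let the plane be z = a·x + b·y + c.
B−A: 131a + 37b = 12.9;  C−A: 121a − 87b = 13.1.
Solving gives a = 0.10123, b = −0.00978.
Then c = 225.8 − a·187 − b·271 = 209.52.
At (266, 171): z = 26.9 − 1.7 + 209.52 = 234.8 m.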